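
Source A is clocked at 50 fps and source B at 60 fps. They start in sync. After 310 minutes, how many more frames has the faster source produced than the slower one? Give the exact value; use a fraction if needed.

310 min = 18600 s.
A emits 50 × 18600 = 930000 frames; B emits 60 × 18600 = 1116000.
Difference = 186000 frames; B is ahead of A.

186000 frames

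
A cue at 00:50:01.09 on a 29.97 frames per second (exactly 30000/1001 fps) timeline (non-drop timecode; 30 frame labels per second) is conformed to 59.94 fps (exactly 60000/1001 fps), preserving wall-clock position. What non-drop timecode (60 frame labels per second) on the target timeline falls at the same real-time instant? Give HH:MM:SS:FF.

00:50:01:18

Source frame index: (0×3600 + 50×60 + 1) × 30 + 9 = 90039.
Real time: 90039 / (30000/1001) = 30043013/10000 s.
Target frame: (30043013/10000) × (60000/1001) = 180078.
At 60 labels/s: frame 180078 → 00:50:01:18.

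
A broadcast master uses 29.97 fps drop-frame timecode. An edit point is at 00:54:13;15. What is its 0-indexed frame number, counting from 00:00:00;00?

Complete 10-minute blocks: 5, each 17982 frames → 89910.
Remaining 4 whole minutes in the current block: 1800 + 3 × 1798 = 7194 frames.
Within the current minute: 13 × 30 + 15 − 2 = 403 (labels ;00/;01 skipped at this minute). Total = 89910 + 7194 + 403 = 97507.

97507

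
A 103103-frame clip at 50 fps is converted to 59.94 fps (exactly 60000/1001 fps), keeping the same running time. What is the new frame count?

123600 frames

Target frames = source frames × (target rate / source rate) = 103103 × (60000/1001)/(50) = 103103 × 1200/1001 = 123600.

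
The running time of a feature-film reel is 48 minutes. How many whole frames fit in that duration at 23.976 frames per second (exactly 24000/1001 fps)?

69050 frames

48 min = 2880 s.
Frames = 2880 × 24000/1001 = 69120000/1001 ≈ 69050.9491.
Complete frames: 69050.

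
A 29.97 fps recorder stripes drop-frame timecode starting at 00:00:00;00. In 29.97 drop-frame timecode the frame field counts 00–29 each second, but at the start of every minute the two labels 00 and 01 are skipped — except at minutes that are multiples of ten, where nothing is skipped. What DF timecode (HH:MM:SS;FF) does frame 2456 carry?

Each 10-minute DF block holds 10 × 60 × 30 − 9 × 2 = 17982 frames. 2456 ÷ 17982 → 0 full blocks, remainder 2456.
Within the partial block the first minute is 1800 frames and each further minute 1798, so 1 further minute boundary passed. Total skipped labels = 18 × 0 + 2 × 1 = 2.
Non-drop label index = 2456 + 2 = 2458; at 30 labels/s that is 00:01:21:28, i.e. DF 00:01:21;28.

00:01:21;28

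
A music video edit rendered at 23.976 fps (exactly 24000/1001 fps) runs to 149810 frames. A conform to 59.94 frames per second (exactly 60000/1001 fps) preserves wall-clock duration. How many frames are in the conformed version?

374525 frames

Frames at target rate = 149810 × (60000/1001) / (24000/1001) = 374525.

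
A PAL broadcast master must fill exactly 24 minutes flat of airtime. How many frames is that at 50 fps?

72000 frames

24 min = 1440 s.
Frames = 1440 × 50 = 72000.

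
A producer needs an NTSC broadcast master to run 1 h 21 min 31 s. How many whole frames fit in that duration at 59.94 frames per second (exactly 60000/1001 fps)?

1 h 21 min 31 s = 4891 s.
Frames = 4891 × 60000/1001 = 293460000/1001 ≈ 293166.8332.
Complete frames: 293166.

293166 frames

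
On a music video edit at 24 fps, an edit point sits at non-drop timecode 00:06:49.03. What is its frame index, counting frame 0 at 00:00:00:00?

frame 9819

Total seconds to the label: (0 × 3600 + 6 × 60 + 49) = 409.
Frame index = 409 × 24 + 3 = 9819.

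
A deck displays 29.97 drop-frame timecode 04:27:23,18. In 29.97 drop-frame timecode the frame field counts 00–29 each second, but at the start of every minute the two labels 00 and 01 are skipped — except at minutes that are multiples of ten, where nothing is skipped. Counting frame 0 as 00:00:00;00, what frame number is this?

As if non-drop at 30 labels/s: (4 × 3600 + 27 × 60 + 23) × 30 + 18 = 481308.
Minute boundaries passed: 267; those not divisible by 10: 267 − 26 = 241; dropped labels = 2 × 241 = 482.
Actual frame index = 481308 − 482 = 480826.

480826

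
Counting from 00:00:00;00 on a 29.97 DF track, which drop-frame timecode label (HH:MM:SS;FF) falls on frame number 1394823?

12:55:40;19

Ten DF minutes hold 17982 frames, so frame 1394823 lies in block 77 (frames 1384614–1402595) with 10209 frames into that block.
The block's first minute is 1800 frames and the rest 1798 each; 10209 frames reaches minute 5, so 77 × 18 + 5 × 2 = 1396 labels have been skipped so far.
Adding those back, label number 1394823 + 1396 = 1396219 at 30 labels/s is 46540 s + 19 f = 12 h 55 min 40 s frame 19, i.e. 12:55:40;19.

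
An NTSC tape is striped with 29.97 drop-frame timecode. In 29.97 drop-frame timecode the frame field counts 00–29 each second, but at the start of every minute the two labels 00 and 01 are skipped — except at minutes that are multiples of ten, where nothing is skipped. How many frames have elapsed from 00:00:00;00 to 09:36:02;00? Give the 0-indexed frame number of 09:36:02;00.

Complete 10-minute blocks: 57, each 17982 frames → 1024974.
Remaining 6 whole minutes in the current block: 1800 + 5 × 1798 = 10790 frames.
Within the current minute: 2 × 30 + 0 − 2 = 58 (labels ;00/;01 skipped at this minute). Total = 1024974 + 10790 + 58 = 1035822.

1035822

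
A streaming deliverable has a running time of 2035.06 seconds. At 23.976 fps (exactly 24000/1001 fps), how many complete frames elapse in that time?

Frames = 2035.06 × 24000/1001 = 48841440/1001 ≈ 48792.6474.
Complete frames: 48792.

48792 frames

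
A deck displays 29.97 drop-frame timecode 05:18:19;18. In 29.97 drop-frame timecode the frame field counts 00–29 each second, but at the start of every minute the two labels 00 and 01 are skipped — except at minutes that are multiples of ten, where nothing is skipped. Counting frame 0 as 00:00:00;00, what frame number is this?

As if non-drop at 30 labels/s: (5 × 3600 + 18 × 60 + 19) × 30 + 18 = 572988.
Minute boundaries passed: 318; those not divisible by 10: 318 − 31 = 287; dropped labels = 2 × 287 = 574.
Actual frame index = 572988 − 574 = 572414.

572414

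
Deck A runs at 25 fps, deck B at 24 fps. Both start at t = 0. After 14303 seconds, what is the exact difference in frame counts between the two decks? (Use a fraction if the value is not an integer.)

A emits 25 × 14303 = 357575 frames; B emits 24 × 14303 = 343272.
Difference = 14303 frames; B is behind A.

14303 frames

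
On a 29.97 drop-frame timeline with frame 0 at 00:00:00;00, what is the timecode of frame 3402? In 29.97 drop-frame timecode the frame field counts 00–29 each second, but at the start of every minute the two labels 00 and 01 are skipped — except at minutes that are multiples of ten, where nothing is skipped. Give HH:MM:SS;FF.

00:01:53;14

Ten DF minutes hold 17982 frames, so frame 3402 lies in block 0 (frames 0–17981) with 3402 frames into that block.
The block's first minute is 1800 frames and the rest 1798 each; 3402 frames reaches minute 1, so 0 × 18 + 1 × 2 = 2 labels have been skipped so far.
Adding those back, label number 3402 + 2 = 3404 at 30 labels/s is 113 s + 14 f = 0 h 1 min 53 s frame 14, i.e. 00:01:53;14.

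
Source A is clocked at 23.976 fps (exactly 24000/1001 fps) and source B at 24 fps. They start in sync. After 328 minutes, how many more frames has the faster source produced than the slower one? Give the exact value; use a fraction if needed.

472320/1001 frames

328 min = 19680 s.
A emits 24000/1001 × 19680 = 472320000/1001 frames; B emits 24 × 19680 = 472320.
Difference = 472320/1001 frames (≈ 471.8482); B is ahead of A.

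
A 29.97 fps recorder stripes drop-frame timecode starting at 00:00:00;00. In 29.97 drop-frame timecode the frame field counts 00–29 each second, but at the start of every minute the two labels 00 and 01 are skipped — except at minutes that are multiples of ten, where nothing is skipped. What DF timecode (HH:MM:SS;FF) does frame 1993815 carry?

18:28:47;01

Ten DF minutes hold 17982 frames, so frame 1993815 lies in block 110 (frames 1978020–1996001) with 15795 frames into that block.
The block's first minute is 1800 frames and the rest 1798 each; 15795 frames reaches minute 8, so 110 × 18 + 8 × 2 = 1996 labels have been skipped so far.
Adding those back, label number 1993815 + 1996 = 1995811 at 30 labels/s is 66527 s + 1 f = 18 h 28 min 47 s frame 1, i.e. 18:28:47;01.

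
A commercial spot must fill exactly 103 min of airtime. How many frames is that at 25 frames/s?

154500 frames

103 min = 6180 s.
Frames = 6180 × 25 = 154500.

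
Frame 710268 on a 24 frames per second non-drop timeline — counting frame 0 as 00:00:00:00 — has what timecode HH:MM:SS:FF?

710268 ÷ 24 = 29594 full seconds, remainder 12 frames.
29594 s = 8 h 13 min 14 s.
Timecode: 08:13:14:12.

08:13:14:12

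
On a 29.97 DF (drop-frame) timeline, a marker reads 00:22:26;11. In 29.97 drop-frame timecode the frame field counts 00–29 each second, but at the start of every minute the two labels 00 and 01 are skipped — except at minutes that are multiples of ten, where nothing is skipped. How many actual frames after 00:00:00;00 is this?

40351

As if non-drop at 30 labels/s: (0 × 3600 + 22 × 60 + 26) × 30 + 11 = 40391.
Minute boundaries passed: 22; those not divisible by 10: 22 − 2 = 20; dropped labels = 2 × 20 = 40.
Actual frame index = 40391 − 40 = 40351.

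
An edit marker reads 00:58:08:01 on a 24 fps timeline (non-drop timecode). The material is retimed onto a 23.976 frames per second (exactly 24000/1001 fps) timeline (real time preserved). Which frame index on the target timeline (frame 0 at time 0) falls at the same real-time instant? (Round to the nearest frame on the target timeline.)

Source frame index: (0×3600 + 58×60 + 8) × 24 + 1 = 83713.
Real time: 83713 / (24) = 83713/24 s.
Target frame: (83713/24) × (24000/1001) = 11959000/143 ≈ 83629.371 → 83629.

frame 83629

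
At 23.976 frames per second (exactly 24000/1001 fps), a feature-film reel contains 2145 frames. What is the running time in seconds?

89.464375 seconds

Running time = 2145 / (24000/1001) = 89.464375 s.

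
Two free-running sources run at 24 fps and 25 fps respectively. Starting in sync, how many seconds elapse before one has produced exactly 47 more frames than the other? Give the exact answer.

47 seconds

The gap grows by |25 − 24| = 1 frame per second.
Time for a 47-frame gap: 47 ÷ (1) = 47 s.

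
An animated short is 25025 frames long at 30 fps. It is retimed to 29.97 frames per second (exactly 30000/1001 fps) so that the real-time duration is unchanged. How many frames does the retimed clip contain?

25000 frames

Target frames = source frames × (target rate / source rate) = 25025 × (30000/1001)/(30) = 25025 × 1000/1001 = 25000.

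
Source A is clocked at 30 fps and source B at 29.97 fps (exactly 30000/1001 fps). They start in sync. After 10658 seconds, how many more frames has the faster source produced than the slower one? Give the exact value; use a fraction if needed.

A emits 30 × 10658 = 319740 frames; B emits 30000/1001 × 10658 = 319740000/1001.
Difference = 319740/1001 frames (≈ 319.4206); B is behind A.

319740/1001 frames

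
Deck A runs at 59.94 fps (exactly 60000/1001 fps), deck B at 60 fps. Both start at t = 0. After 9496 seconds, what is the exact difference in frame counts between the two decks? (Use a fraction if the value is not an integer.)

569760/1001 frames

A emits 60000/1001 × 9496 = 569760000/1001 frames; B emits 60 × 9496 = 569760.
Difference = 569760/1001 frames (≈ 569.1908); B is ahead of A.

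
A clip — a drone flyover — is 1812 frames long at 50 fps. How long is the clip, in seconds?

Running time = 1812 / (50) = 36.24 s.

36.24 seconds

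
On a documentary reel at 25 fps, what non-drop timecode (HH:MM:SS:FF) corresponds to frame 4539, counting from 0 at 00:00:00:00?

00:03:01:14

4539 ÷ 25 = 181 full seconds, remainder 14 frames.
181 s = 0 h 3 min 1 s.
Timecode: 00:03:01:14.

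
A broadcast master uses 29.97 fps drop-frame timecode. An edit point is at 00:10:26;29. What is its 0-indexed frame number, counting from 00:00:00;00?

Complete 10-minute blocks: 1, each 17982 frames → 17982.
Remaining 0 whole minutes in the current block: 0 frames.
Within the current minute: 26 × 30 + 29 = 809. Total = 17982 + 0 + 809 = 18791.

18791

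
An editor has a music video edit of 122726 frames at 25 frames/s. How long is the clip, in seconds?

4909.04 seconds

Running time = 122726 / (25) = 4909.04 s.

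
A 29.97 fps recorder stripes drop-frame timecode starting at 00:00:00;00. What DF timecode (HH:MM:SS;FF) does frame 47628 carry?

00:26:29;06

Each 10-minute DF block holds 10 × 60 × 30 − 9 × 2 = 17982 frames. 47628 ÷ 17982 → 2 full blocks, remainder 11664.
Within the partial block the first minute is 1800 frames and each further minute 1798, so 6 further minute boundaries passed. Total skipped labels = 18 × 2 + 2 × 6 = 48.
Non-drop label index = 47628 + 48 = 47676; at 30 labels/s that is 00:26:29:06, i.e. DF 00:26:29;06.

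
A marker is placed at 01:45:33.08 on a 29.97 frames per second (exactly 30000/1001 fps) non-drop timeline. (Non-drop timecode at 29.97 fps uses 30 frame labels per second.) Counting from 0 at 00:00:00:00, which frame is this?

Total seconds to the label: (1 × 3600 + 45 × 60 + 33) = 6333.
Frame index = 6333 × 30 + 8 = 189998.

189998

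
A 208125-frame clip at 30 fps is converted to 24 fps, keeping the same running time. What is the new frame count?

166500 frames

Target frames = source frames × (target rate / source rate) = 208125 × (24)/(30) = 208125 × 4/5 = 166500.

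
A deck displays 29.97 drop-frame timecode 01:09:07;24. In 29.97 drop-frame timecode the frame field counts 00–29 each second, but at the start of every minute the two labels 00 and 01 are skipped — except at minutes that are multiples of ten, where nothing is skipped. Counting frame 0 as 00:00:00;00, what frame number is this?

Complete 10-minute blocks: 6, each 17982 frames → 107892.
Remaining 9 whole minutes in the current block: 1800 + 8 × 1798 = 16184 frames.
Within the current minute: 7 × 30 + 24 − 2 = 232 (labels ;00/;01 skipped at this minute). Total = 107892 + 16184 + 232 = 124308.

124308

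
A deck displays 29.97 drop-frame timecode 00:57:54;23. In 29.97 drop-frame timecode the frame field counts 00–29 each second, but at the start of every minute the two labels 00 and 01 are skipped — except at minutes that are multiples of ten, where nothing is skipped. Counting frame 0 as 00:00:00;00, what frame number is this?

104139

As if non-drop at 30 labels/s: (0 × 3600 + 57 × 60 + 54) × 30 + 23 = 104243.
Minute boundaries passed: 57; those not divisible by 10: 57 − 5 = 52; dropped labels = 2 × 52 = 104.
Actual frame index = 104243 − 104 = 104139.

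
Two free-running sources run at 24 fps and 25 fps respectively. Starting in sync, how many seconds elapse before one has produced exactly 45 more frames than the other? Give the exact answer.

45 seconds

The gap grows by |25 − 24| = 1 frame per second.
Time for a 45-frame gap: 45 ÷ (1) = 45 s.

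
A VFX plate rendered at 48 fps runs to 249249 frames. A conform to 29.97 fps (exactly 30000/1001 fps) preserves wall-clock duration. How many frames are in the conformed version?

155625 frames

Target frames = source frames × (target rate / source rate) = 249249 × (30000/1001)/(48) = 249249 × 625/1001 = 155625.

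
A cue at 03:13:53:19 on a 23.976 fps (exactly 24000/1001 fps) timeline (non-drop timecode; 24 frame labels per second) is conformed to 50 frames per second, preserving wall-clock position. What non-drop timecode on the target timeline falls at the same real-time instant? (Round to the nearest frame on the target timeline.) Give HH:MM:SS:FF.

03:14:05:21

Source frame index: (3×3600 + 13×60 + 53) × 24 + 19 = 279211.
Real time: 279211 / (24000/1001) = 279490211/24000 s.
Target frame: (279490211/24000) × (50) = 279490211/480 ≈ 582271.273 → 582271.
At 50 labels/s: frame 582271 → 03:14:05:21.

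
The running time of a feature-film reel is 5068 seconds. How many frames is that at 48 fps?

Frames = 5068 × 48 = 243264.

243264 frames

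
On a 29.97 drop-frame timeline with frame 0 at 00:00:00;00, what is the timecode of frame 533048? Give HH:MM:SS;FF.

04:56:26;02

Each 10-minute DF block holds 10 × 60 × 30 − 9 × 2 = 17982 frames. 533048 ÷ 17982 → 29 full blocks, remainder 11570.
Within the partial block the first minute is 1800 frames and each further minute 1798, so 6 further minute boundaries passed. Total skipped labels = 18 × 29 + 2 × 6 = 534.
Non-drop label index = 533048 + 534 = 533582; at 30 labels/s that is 04:56:26:02, i.e. DF 04:56:26;02.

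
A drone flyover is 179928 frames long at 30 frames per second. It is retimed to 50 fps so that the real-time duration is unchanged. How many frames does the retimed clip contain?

299880 frames

Frames at target rate = 179928 × (50) / (30) = 299880.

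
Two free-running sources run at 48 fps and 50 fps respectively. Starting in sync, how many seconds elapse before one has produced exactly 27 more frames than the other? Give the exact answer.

13.5 seconds

The gap grows by |50 − 48| = 2 frames per second.
Time for a 27-frame gap: 27 ÷ (2) = 13.5 s.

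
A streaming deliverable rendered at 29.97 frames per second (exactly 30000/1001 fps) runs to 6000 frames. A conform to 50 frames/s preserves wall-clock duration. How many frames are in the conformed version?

10010 frames

Target frames = source frames × (target rate / source rate) = 6000 × (50)/(30000/1001) = 6000 × 1001/600 = 10010.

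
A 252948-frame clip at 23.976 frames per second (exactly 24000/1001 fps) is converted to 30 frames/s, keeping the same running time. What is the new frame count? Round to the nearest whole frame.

Frames at target rate = 252948 × (30) / (24000/1001) = 63300237/200 ≈ 316501.185.
Nearest whole frame: 316501.

316501 frames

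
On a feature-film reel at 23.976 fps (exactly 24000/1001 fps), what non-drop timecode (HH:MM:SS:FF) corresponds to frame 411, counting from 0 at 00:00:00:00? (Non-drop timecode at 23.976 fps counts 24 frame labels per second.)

00:00:17:03

411 ÷ 24 = 17 full seconds, remainder 3 frames.
17 s = 0 h 0 min 17 s.
Timecode: 00:00:17:03.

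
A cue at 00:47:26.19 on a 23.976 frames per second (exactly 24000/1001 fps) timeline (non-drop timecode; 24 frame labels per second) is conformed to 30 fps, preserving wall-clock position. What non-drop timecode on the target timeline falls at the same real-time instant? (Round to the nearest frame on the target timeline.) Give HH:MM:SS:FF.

00:47:29:19

Source frame index: (0×3600 + 47×60 + 26) × 24 + 19 = 68323.
Real time: 68323 / (24000/1001) = 68391323/24000 s.
Target frame: (68391323/24000) × (30) = 68391323/800 ≈ 85489.154 → 85489.
At 30 labels/s: frame 85489 → 00:47:29:19.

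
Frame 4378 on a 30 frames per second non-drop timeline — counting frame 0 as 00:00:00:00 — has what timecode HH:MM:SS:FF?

4378 ÷ 30 = 145 full seconds, remainder 28 frames.
145 s = 0 h 2 min 25 s.
Timecode: 00:02:25:28.

00:02:25:28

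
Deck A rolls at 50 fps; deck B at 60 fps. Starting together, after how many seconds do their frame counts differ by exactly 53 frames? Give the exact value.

5.3 seconds

The gap grows by |60 − 50| = 10 frames per second.
Time for a 53-frame gap: 53 ÷ (10) = 5.3 s.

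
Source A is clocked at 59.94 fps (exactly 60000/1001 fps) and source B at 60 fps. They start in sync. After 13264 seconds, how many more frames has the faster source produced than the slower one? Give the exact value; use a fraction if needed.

795840/1001 frames

A emits 60000/1001 × 13264 = 795840000/1001 frames; B emits 60 × 13264 = 795840.
Difference = 795840/1001 frames (≈ 795.0450); B is ahead of A.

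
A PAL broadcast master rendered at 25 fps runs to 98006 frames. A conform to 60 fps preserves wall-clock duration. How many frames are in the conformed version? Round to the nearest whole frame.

235214 frames

Frames at target rate = 98006 × (60) / (25) = 1176072/5 ≈ 235214.400.
Nearest whole frame: 235214.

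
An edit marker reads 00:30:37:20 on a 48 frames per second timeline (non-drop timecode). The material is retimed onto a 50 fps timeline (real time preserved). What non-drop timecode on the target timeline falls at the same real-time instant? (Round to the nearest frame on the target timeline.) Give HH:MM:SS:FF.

Source frame index: (0×3600 + 30×60 + 37) × 48 + 20 = 88196.
Real time: 88196 / (48) = 22049/12 s.
Target frame: (22049/12) × (50) = 551225/6 ≈ 91870.833 → 91871.
At 50 labels/s: frame 91871 → 00:30:37:21.

00:30:37:21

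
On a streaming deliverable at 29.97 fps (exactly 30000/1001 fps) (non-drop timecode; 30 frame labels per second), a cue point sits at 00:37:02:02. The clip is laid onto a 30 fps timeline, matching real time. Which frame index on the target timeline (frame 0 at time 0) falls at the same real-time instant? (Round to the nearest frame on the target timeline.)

Source frame index: (0×3600 + 37×60 + 2) × 30 + 2 = 66662.
Real time: 66662 / (30000/1001) = 33364331/15000 s.
Target frame: (33364331/15000) × (30) = 33364331/500 ≈ 66728.662 → 66729.

frame 66729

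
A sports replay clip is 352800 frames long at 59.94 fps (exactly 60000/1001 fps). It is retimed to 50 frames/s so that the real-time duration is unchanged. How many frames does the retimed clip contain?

Target frames = source frames × (target rate / source rate) = 352800 × (50)/(60000/1001) = 352800 × 1001/1200 = 294294.

294294 frames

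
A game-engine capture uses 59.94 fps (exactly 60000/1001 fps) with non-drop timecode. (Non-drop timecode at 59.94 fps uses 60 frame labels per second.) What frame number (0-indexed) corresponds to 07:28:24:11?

1614251

Total seconds to the label: (7 × 3600 + 28 × 60 + 24) = 26904.
Frame index = 26904 × 60 + 11 = 1614251.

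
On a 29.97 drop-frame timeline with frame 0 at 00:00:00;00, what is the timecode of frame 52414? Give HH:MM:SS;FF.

00:29:08;28

Each 10-minute DF block holds 10 × 60 × 30 − 9 × 2 = 17982 frames. 52414 ÷ 17982 → 2 full blocks, remainder 16450.
Within the partial block the first minute is 1800 frames and each further minute 1798, so 9 further minute boundaries passed. Total skipped labels = 18 × 2 + 2 × 9 = 54.
Non-drop label index = 52414 + 54 = 52468; at 30 labels/s that is 00:29:08:28, i.e. DF 00:29:08;28.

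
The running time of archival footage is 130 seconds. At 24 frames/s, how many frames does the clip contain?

Frames = 130 × 24 = 3120.

3120 frames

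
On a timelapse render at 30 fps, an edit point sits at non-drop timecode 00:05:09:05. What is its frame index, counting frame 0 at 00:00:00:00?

Total seconds to the label: (0 × 3600 + 5 × 60 + 9) = 309.
Frame index = 309 × 30 + 5 = 9275.

9275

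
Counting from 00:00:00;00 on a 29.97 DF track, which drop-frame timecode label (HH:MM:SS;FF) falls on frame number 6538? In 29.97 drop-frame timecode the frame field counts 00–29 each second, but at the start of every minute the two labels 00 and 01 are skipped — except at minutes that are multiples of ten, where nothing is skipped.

00:03:38;04

Ten DF minutes hold 17982 frames, so frame 6538 lies in block 0 (frames 0–17981) with 6538 frames into that block.
The block's first minute is 1800 frames and the rest 1798 each; 6538 frames reaches minute 3, so 0 × 18 + 3 × 2 = 6 labels have been skipped so far.
Adding those back, label number 6538 + 6 = 6544 at 30 labels/s is 218 s + 4 f = 0 h 3 min 38 s frame 4, i.e. 00:03:38;04.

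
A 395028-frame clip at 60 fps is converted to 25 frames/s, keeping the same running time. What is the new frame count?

164595 frames

Target frames = source frames × (target rate / source rate) = 395028 × (25)/(60) = 395028 × 5/12 = 164595.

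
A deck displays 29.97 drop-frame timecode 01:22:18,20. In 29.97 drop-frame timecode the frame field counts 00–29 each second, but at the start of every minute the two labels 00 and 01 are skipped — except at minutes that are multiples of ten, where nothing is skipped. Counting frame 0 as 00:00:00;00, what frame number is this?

As if non-drop at 30 labels/s: (1 × 3600 + 22 × 60 + 18) × 30 + 20 = 148160.
Minute boundaries passed: 82; those not divisible by 10: 82 − 8 = 74; dropped labels = 2 × 74 = 148.
Actual frame index = 148160 − 148 = 148012.

148012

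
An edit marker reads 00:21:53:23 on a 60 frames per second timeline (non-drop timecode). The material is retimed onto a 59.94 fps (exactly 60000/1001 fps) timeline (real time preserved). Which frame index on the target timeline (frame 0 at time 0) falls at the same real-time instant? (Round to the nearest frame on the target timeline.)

Source frame index: (0×3600 + 21×60 + 53) × 60 + 23 = 78803.
Real time: 78803 / (60) = 78803/60 s.
Target frame: (78803/60) × (60000/1001) = 78803000/1001 ≈ 78724.276 → 78724.

frame 78724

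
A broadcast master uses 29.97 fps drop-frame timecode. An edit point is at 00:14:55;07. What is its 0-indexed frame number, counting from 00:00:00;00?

26831

Complete 10-minute blocks: 1, each 17982 frames → 17982.
Remaining 4 whole minutes in the current block: 1800 + 3 × 1798 = 7194 frames.
Within the current minute: 55 × 30 + 7 − 2 = 1655 (labels ;00/;01 skipped at this minute). Total = 17982 + 7194 + 1655 = 26831.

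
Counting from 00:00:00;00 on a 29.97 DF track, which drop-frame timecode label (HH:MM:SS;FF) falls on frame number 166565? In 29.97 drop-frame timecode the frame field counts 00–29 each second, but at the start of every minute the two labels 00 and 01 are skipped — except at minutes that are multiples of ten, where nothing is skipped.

01:32:37;21

Ten DF minutes hold 17982 frames, so frame 166565 lies in block 9 (frames 161838–179819) with 4727 frames into that block.
The block's first minute is 1800 frames and the rest 1798 each; 4727 frames reaches minute 2, so 9 × 18 + 2 × 2 = 166 labels have been skipped so far.
Adding those back, label number 166565 + 166 = 166731 at 30 labels/s is 5557 s + 21 f = 1 h 32 min 37 s frame 21, i.e. 01:32:37;21.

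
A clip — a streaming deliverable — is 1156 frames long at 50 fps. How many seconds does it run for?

Running time = 1156 / (50) = 23.12 s.

23.12 seconds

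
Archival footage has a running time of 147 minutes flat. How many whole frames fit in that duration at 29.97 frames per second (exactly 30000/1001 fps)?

147 min = 8820 s.
Frames = 8820 × 30000/1001 = 37800000/143 ≈ 264335.6643.
Complete frames: 264335.

264335 frames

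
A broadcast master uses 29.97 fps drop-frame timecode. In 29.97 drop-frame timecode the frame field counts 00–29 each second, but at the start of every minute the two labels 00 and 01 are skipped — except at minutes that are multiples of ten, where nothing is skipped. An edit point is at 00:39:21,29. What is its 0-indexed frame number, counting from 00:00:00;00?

Complete 10-minute blocks: 3, each 17982 frames → 53946.
Remaining 9 whole minutes in the current block: 1800 + 8 × 1798 = 16184 frames.
Within the current minute: 21 × 30 + 29 − 2 = 657 (labels ;00/;01 skipped at this minute). Total = 53946 + 16184 + 657 = 70787.

70787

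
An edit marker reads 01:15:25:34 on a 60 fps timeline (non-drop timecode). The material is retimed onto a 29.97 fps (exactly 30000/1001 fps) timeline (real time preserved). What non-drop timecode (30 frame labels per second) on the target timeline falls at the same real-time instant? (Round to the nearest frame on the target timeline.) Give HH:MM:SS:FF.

Source frame index: (1×3600 + 15×60 + 25) × 60 + 34 = 271534.
Real time: 271534 / (60) = 135767/30 s.
Target frame: (135767/30) × (30000/1001) = 135767000/1001 ≈ 135631.369 → 135631.
At 30 labels/s: frame 135631 → 01:15:21:01.

01:15:21:01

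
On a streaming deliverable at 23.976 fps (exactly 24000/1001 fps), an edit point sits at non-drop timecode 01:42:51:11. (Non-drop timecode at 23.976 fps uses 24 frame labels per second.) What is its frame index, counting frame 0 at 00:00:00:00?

Total seconds to the label: (1 × 3600 + 42 × 60 + 51) = 6171.
Frame index = 6171 × 24 + 11 = 148115.

148115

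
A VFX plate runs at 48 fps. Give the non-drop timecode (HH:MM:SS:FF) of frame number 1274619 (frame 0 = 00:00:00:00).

07:22:34:27

1274619 ÷ 48 = 26554 full seconds, remainder 27 frames.
26554 s = 7 h 22 min 34 s.
Timecode: 07:22:34:27.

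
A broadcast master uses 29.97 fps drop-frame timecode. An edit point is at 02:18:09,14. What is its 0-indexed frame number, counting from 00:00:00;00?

As if non-drop at 30 labels/s: (2 × 3600 + 18 × 60 + 9) × 30 + 14 = 248684.
Minute boundaries passed: 138; those not divisible by 10: 138 − 13 = 125; dropped labels = 2 × 125 = 250.
Actual frame index = 248684 − 250 = 248434.

248434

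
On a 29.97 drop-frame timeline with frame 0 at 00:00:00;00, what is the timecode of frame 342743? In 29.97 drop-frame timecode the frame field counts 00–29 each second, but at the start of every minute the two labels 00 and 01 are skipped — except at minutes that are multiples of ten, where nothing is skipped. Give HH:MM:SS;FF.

Ten DF minutes hold 17982 frames, so frame 342743 lies in block 19 (frames 341658–359639) with 1085 frames into that block.
The block's first minute is 1800 frames and the rest 1798 each; 1085 frames reaches minute 0, so 19 × 18 + 0 × 2 = 342 labels have been skipped so far.
Adding those back, label number 342743 + 342 = 343085 at 30 labels/s is 11436 s + 5 f = 3 h 10 min 36 s frame 5, i.e. 03:10:36;05.

03:10:36;05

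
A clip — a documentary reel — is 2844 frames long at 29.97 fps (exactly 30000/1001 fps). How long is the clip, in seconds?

Running time = 2844 / (30000/1001) = 94.8948 s.

94.8948 seconds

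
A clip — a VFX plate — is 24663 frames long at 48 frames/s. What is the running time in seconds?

Running time = 24663 / (48) = 513.8125 s.

513.8125 seconds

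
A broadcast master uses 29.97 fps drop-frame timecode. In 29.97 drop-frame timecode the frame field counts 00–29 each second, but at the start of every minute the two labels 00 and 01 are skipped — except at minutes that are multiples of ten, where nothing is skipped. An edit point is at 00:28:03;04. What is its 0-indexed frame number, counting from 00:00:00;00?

Complete 10-minute blocks: 2, each 17982 frames → 35964.
Remaining 8 whole minutes in the current block: 1800 + 7 × 1798 = 14386 frames.
Within the current minute: 3 × 30 + 4 − 2 = 92 (labels ;00/;01 skipped at this minute). Total = 35964 + 14386 + 92 = 50442.

50442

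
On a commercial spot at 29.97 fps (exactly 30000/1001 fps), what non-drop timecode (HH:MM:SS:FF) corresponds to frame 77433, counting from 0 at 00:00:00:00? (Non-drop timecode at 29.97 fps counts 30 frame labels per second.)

00:43:01:03

77433 ÷ 30 = 2581 full seconds, remainder 3 frames.
2581 s = 0 h 43 min 1 s.
Timecode: 00:43:01:03.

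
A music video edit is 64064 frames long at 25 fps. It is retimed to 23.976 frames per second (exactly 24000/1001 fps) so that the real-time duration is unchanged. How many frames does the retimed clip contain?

Target frames = source frames × (target rate / source rate) = 64064 × (24000/1001)/(25) = 64064 × 960/1001 = 61440.

61440 frames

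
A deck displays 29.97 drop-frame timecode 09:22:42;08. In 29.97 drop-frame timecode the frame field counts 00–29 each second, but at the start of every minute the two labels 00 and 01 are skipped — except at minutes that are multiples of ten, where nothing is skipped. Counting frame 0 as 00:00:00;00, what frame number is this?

1011856

Complete 10-minute blocks: 56, each 17982 frames → 1006992.
Remaining 2 whole minutes in the current block: 1800 + 1 × 1798 = 3598 frames.
Within the current minute: 42 × 30 + 8 − 2 = 1266 (labels ;00/;01 skipped at this minute). Total = 1006992 + 3598 + 1266 = 1011856.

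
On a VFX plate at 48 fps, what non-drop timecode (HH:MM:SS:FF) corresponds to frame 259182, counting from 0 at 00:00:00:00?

259182 ÷ 48 = 5399 full seconds, remainder 30 frames.
5399 s = 1 h 29 min 59 s.
Timecode: 01:29:59:30.

01:29:59:30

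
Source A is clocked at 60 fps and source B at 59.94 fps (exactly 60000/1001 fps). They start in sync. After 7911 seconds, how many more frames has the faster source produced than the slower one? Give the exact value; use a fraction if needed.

A emits 60 × 7911 = 474660 frames; B emits 60000/1001 × 7911 = 474660000/1001.
Difference = 474660/1001 frames (≈ 474.1858); B is behind A.

474660/1001 frames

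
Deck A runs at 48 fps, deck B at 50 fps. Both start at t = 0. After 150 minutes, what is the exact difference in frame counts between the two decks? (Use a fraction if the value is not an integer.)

150 min = 9000 s.
A emits 48 × 9000 = 432000 frames; B emits 50 × 9000 = 450000.
Difference = 18000 frames; B is ahead of A.

18000 frames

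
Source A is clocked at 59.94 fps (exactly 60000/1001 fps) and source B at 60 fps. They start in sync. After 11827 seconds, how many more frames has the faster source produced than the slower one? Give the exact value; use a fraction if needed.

709620/1001 frames

A emits 60000/1001 × 11827 = 709620000/1001 frames; B emits 60 × 11827 = 709620.
Difference = 709620/1001 frames (≈ 708.9111); B is ahead of A.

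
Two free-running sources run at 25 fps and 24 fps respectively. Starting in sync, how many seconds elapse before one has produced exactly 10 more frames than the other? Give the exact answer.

The gap grows by |24 − 25| = 1 frame per second.
Time for a 10-frame gap: 10 ÷ (1) = 10 s.

10 seconds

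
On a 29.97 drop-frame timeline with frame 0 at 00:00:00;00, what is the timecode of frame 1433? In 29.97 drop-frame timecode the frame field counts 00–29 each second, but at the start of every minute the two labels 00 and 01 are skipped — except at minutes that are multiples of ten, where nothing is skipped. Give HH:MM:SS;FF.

Each 10-minute DF block holds 10 × 60 × 30 − 9 × 2 = 17982 frames. 1433 ÷ 17982 → 0 full blocks, remainder 1433.
Within the partial block the first minute is 1800 frames and each further minute 1798, so 0 further minute boundaries passed. Total skipped labels = 18 × 0 + 2 × 0 = 0.
Non-drop label index = 1433 + 0 = 1433; at 30 labels/s that is 00:00:47:23, i.e. DF 00:00:47;23.

00:00:47;23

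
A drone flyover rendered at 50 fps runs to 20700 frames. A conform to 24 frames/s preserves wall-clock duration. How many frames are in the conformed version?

Target frames = source frames × (target rate / source rate) = 20700 × (24)/(50) = 20700 × 12/25 = 9936.

9936 frames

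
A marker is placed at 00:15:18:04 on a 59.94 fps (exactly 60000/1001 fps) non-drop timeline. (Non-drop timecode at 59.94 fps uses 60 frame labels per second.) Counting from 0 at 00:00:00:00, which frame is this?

Total seconds to the label: (0 × 3600 + 15 × 60 + 18) = 918.
Frame index = 918 × 60 + 4 = 55084.

55084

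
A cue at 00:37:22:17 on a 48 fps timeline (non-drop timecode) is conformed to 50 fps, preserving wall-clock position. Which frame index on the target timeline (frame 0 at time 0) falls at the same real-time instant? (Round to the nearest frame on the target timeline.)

frame 112118

Source frame index: (0×3600 + 37×60 + 22) × 48 + 17 = 107633.
Real time: 107633 / (48) = 107633/48 s.
Target frame: (107633/48) × (50) = 2690825/24 ≈ 112117.708 → 112118.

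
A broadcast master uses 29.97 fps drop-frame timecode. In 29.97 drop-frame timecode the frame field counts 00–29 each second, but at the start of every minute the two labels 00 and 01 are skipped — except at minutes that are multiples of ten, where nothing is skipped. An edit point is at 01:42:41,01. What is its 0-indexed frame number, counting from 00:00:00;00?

As if non-drop at 30 labels/s: (1 × 3600 + 42 × 60 + 41) × 30 + 1 = 184831.
Minute boundaries passed: 102; those not divisible by 10: 102 − 10 = 92; dropped labels = 2 × 92 = 184.
Actual frame index = 184831 − 184 = 184647.

184647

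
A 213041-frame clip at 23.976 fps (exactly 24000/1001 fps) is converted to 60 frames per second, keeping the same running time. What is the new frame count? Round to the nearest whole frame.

533135 frames

Frames at target rate = 213041 × (60) / (24000/1001) = 213254041/400 ≈ 533135.103.
Nearest whole frame: 533135.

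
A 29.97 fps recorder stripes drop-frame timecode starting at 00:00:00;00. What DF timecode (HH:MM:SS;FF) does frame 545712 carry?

Each 10-minute DF block holds 10 × 60 × 30 − 9 × 2 = 17982 frames. 545712 ÷ 17982 → 30 full blocks, remainder 6252.
Within the partial block the first minute is 1800 frames and each further minute 1798, so 3 further minute boundaries passed. Total skipped labels = 18 × 30 + 2 × 3 = 546.
Non-drop label index = 545712 + 546 = 546258; at 30 labels/s that is 05:03:28:18, i.e. DF 05:03:28;18.

05:03:28;18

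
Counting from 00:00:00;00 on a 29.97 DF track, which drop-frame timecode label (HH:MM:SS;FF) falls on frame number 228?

00:00:07;18

Ten DF minutes hold 17982 frames, so frame 228 lies in block 0 (frames 0–17981) with 228 frames into that block.
The block's first minute is 1800 frames and the rest 1798 each; 228 frames reaches minute 0, so 0 × 18 + 0 × 2 = 0 labels have been skipped so far.
Adding those back, label number 228 + 0 = 228 at 30 labels/s is 7 s + 18 f = 0 h 0 min 7 s frame 18, i.e. 00:00:07;18.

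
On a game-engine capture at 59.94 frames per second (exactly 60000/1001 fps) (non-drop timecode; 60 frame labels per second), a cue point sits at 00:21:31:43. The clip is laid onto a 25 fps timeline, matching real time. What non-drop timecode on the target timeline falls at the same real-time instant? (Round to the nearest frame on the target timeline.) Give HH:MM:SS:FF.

Source frame index: (0×3600 + 21×60 + 31) × 60 + 43 = 77503.
Real time: 77503 / (60000/1001) = 77580503/60000 s.
Target frame: (77580503/60000) × (25) = 77580503/2400 ≈ 32325.210 → 32325.
At 25 labels/s: frame 32325 → 00:21:33:00.

00:21:33:00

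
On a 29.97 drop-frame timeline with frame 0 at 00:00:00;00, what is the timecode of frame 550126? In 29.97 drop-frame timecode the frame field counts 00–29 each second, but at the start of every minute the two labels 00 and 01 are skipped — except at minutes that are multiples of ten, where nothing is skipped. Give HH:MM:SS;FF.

05:05:55;26

Each 10-minute DF block holds 10 × 60 × 30 − 9 × 2 = 17982 frames. 550126 ÷ 17982 → 30 full blocks, remainder 10666.
Within the partial block the first minute is 1800 frames and each further minute 1798, so 5 further minute boundaries passed. Total skipped labels = 18 × 30 + 2 × 5 = 550.
Non-drop label index = 550126 + 550 = 550676; at 30 labels/s that is 05:05:55:26, i.e. DF 05:05:55;26.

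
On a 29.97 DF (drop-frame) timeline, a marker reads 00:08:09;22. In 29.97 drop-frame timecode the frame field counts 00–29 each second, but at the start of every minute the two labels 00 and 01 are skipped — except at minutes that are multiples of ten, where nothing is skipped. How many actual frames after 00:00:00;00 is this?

Complete 10-minute blocks: 0, each 17982 frames → 0.
Remaining 8 whole minutes in the current block: 1800 + 7 × 1798 = 14386 frames.
Within the current minute: 9 × 30 + 22 − 2 = 290 (labels ;00/;01 skipped at this minute). Total = 0 + 14386 + 290 = 14676.

14676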